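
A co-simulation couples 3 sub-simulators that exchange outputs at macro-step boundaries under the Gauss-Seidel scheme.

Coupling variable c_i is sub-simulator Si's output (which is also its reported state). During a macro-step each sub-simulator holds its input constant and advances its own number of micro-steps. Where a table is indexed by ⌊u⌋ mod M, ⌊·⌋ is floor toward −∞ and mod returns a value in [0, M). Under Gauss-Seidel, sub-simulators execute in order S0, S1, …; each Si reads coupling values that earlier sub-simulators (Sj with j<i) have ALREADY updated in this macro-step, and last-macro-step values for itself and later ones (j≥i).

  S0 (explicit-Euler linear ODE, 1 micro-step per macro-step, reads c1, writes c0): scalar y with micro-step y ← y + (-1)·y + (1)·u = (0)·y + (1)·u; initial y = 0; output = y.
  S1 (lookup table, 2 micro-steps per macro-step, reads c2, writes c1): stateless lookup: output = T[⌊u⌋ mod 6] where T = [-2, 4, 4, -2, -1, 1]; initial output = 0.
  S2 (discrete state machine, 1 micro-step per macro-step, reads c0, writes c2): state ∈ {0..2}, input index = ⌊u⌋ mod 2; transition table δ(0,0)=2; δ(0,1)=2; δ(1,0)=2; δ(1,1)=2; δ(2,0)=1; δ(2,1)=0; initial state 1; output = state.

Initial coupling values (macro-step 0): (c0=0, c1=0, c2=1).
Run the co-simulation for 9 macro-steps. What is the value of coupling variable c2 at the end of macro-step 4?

c2 at macro-step 4 = 1

macro 1: S0 reads c1=0 → after 1×micro: 0; S1 reads c2=1 → after 2×micro: 4; S2 reads c0=0 → after 1×micro: 2 ⇒ (c0=0, c1=4, c2=2)
macro 2: S0 reads c1=4 → after 1×micro: 4; S1 reads c2=2 → after 2×micro: 4; S2 reads c0=4 → after 1×micro: 1 ⇒ (c0=4, c1=4, c2=1)
macro 3: S0 reads c1=4 → after 1×micro: 4; S1 reads c2=1 → after 2×micro: 4; S2 reads c0=4 → after 1×micro: 2 ⇒ (c0=4, c1=4, c2=2)
macro 4: S0 reads c1=4 → after 1×micro: 4; S1 reads c2=2 → after 2×micro: 4; S2 reads c0=4 → after 1×micro: 1 ⇒ (c0=4, c1=4, c2=1)
macro 5: S0 reads c1=4 → after 1×micro: 4; S1 reads c2=1 → after 2×micro: 4; S2 reads c0=4 → after 1×micro: 2 ⇒ (c0=4, c1=4, c2=2)
macro 6: S0 reads c1=4 → after 1×micro: 4; S1 reads c2=2 → after 2×micro: 4; S2 reads c0=4 → after 1×micro: 1 ⇒ (c0=4, c1=4, c2=1)
macro 7: S0 reads c1=4 → after 1×micro: 4; S1 reads c2=1 → after 2×micro: 4; S2 reads c0=4 → after 1×micro: 2 ⇒ (c0=4, c1=4, c2=2)
macro 8: S0 reads c1=4 → after 1×micro: 4; S1 reads c2=2 → after 2×micro: 4; S2 reads c0=4 → after 1×micro: 1 ⇒ (c0=4, c1=4, c2=1)
macro 9: S0 reads c1=4 → after 1×micro: 4; S1 reads c2=1 → after 2×micro: 4; S2 reads c0=4 → after 1×micro: 2 ⇒ (c0=4, c1=4, c2=2)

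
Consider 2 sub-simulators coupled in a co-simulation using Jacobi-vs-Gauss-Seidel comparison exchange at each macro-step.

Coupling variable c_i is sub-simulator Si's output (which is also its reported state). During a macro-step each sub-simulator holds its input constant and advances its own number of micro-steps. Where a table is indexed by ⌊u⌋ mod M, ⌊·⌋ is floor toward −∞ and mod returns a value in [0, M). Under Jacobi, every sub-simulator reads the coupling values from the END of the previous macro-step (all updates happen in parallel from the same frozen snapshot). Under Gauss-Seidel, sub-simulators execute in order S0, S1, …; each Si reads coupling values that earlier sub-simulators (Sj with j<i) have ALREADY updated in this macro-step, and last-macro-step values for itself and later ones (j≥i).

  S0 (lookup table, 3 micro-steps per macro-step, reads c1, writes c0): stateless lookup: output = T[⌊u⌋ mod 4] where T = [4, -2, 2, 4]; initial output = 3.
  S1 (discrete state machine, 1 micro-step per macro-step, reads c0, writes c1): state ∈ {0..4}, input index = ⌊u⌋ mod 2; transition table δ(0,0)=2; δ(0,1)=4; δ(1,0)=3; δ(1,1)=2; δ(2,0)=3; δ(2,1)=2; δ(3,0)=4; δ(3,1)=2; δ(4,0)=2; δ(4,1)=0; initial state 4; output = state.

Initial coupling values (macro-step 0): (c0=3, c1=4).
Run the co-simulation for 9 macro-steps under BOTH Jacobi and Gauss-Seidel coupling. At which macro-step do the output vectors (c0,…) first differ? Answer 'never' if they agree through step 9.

first divergence at macro-step: 1

[Jacobi] macro 1: S0 reads c1=4 → after 3×micro: 4; S1 reads c0=3 → after 1×micro: 0 ⇒ (c0=4, c1=0)
[Jacobi] macro 2: S0 reads c1=0 → after 3×micro: 4; S1 reads c0=4 → after 1×micro: 2 ⇒ (c0=4, c1=2)
[Jacobi] macro 3: S0 reads c1=2 → after 3×micro: 2; S1 reads c0=4 → after 1×micro: 3 ⇒ (c0=2, c1=3)
[Jacobi] macro 4: S0 reads c1=3 → after 3×micro: 4; S1 reads c0=2 → after 1×micro: 4 ⇒ (c0=4, c1=4)
[Jacobi] macro 5: S0 reads c1=4 → after 3×micro: 4; S1 reads c0=4 → after 1×micro: 2 ⇒ (c0=4, c1=2)
[Jacobi] macro 6: S0 reads c1=2 → after 3×micro: 2; S1 reads c0=4 → after 1×micro: 3 ⇒ (c0=2, c1=3)
[Jacobi] macro 7: S0 reads c1=3 → after 3×micro: 4; S1 reads c0=2 → after 1×micro: 4 ⇒ (c0=4, c1=4)
[Jacobi] macro 8: S0 reads c1=4 → after 3×micro: 4; S1 reads c0=4 → after 1×micro: 2 ⇒ (c0=4, c1=2)
[Jacobi] macro 9: S0 reads c1=2 → after 3×micro: 2; S1 reads c0=4 → after 1×micro: 3 ⇒ (c0=2, c1=3)
[Gauss-Seidel] macro 1: S0 reads c1=4 → after 3×micro: 4; S1 reads c0=4 → after 1×micro: 2 ⇒ (c0=4, c1=2)
[Gauss-Seidel] macro 2: S0 reads c1=2 → after 3×micro: 2; S1 reads c0=2 → after 1×micro: 3 ⇒ (c0=2, c1=3)
[Gauss-Seidel] macro 3: S0 reads c1=3 → after 3×micro: 4; S1 reads c0=4 → after 1×micro: 4 ⇒ (c0=4, c1=4)
[Gauss-Seidel] macro 4: S0 reads c1=4 → after 3×micro: 4; S1 reads c0=4 → after 1×micro: 2 ⇒ (c0=4, c1=2)
[Gauss-Seidel] macro 5: S0 reads c1=2 → after 3×micro: 2; S1 reads c0=2 → after 1×micro: 3 ⇒ (c0=2, c1=3)
[Gauss-Seidel] macro 6: S0 reads c1=3 → after 3×micro: 4; S1 reads c0=4 → after 1×micro: 4 ⇒ (c0=4, c1=4)
[Gauss-Seidel] macro 7: S0 reads c1=4 → after 3×micro: 4; S1 reads c0=4 → after 1×micro: 2 ⇒ (c0=4, c1=2)
[Gauss-Seidel] macro 8: S0 reads c1=2 → after 3×micro: 2; S1 reads c0=2 → after 1×micro: 3 ⇒ (c0=2, c1=3)
[Gauss-Seidel] macro 9: S0 reads c1=3 → after 3×micro: 4; S1 reads c0=4 → after 1×micro: 4 ⇒ (c0=4, c1=4)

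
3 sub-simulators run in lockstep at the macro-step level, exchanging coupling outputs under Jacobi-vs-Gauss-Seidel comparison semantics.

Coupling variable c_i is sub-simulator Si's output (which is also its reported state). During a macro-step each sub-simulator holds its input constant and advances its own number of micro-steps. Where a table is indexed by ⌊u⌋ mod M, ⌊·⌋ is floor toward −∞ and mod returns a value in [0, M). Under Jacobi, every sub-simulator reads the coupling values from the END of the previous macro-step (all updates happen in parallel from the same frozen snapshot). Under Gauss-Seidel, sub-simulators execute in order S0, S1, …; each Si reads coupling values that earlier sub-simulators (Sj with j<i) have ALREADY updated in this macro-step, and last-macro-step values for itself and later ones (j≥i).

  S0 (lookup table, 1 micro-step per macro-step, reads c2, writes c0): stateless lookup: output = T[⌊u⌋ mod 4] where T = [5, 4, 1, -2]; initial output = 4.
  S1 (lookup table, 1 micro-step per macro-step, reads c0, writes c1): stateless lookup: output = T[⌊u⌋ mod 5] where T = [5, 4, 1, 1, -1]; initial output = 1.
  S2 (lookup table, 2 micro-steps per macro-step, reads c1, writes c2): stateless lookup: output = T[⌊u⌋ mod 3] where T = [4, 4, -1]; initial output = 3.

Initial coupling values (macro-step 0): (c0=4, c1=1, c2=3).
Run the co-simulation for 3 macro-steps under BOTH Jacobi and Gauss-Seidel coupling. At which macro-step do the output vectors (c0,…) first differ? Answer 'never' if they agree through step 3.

[Jacobi] macro 1: S0 reads c2=3 → after 1×micro: -2; S1 reads c0=4 → after 1×micro: -1; S2 reads c1=1 → after 2×micro: 4 ⇒ (c0=-2, c1=-1, c2=4)
[Jacobi] macro 2: S0 reads c2=4 → after 1×micro: 5; S1 reads c0=-2 → after 1×micro: 1; S2 reads c1=-1 → after 2×micro: -1 ⇒ (c0=5, c1=1, c2=-1)
[Jacobi] macro 3: S0 reads c2=-1 → after 1×micro: -2; S1 reads c0=5 → after 1×micro: 5; S2 reads c1=1 → after 2×micro: 4 ⇒ (c0=-2, c1=5, c2=4)
[Gauss-Seidel] macro 1: S0 reads c2=3 → after 1×micro: -2; S1 reads c0=-2 → after 1×micro: 1; S2 reads c1=1 → after 2×micro: 4 ⇒ (c0=-2, c1=1, c2=4)
[Gauss-Seidel] macro 2: S0 reads c2=4 → after 1×micro: 5; S1 reads c0=5 → after 1×micro: 5; S2 reads c1=5 → after 2×micro: -1 ⇒ (c0=5, c1=5, c2=-1)
[Gauss-Seidel] macro 3: S0 reads c2=-1 → after 1×micro: -2; S1 reads c0=-2 → after 1×micro: 1; S2 reads c1=1 → after 2×micro: 4 ⇒ (c0=-2, c1=1, c2=4)

first divergence at macro-step: 1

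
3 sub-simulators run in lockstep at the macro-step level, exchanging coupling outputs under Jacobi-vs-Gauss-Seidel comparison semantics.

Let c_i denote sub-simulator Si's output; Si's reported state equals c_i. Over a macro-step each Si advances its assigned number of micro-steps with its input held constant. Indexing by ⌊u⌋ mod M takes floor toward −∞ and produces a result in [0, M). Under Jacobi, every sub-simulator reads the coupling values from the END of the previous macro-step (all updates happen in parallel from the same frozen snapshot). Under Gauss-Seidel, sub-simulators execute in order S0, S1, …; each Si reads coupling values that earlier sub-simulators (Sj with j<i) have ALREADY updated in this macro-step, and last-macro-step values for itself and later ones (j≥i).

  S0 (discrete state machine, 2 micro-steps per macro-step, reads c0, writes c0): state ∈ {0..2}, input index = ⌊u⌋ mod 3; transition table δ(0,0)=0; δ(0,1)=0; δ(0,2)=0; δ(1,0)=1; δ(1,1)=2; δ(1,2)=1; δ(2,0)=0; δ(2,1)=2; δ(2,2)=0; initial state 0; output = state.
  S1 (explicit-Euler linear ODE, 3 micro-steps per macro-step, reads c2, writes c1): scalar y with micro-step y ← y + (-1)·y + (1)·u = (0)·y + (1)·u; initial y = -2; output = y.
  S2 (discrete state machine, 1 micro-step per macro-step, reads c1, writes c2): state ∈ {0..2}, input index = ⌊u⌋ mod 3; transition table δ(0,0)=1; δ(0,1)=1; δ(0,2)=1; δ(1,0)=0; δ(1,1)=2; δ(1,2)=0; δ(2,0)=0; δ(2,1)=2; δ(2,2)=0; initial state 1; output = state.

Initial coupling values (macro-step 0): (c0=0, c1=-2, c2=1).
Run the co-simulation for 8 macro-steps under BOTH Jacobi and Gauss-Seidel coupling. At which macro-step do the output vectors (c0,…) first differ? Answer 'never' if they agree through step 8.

first divergence at macro-step: 2

[Jacobi] macro 1: S0 reads c0=0 → after 2×micro: 0; S1 reads c2=1 → after 3×micro: 1; S2 reads c1=-2 → after 1×micro: 2 ⇒ (c0=0, c1=1, c2=2)
[Jacobi] macro 2: S0 reads c0=0 → after 2×micro: 0; S1 reads c2=2 → after 3×micro: 2; S2 reads c1=1 → after 1×micro: 2 ⇒ (c0=0, c1=2, c2=2)
[Jacobi] macro 3: S0 reads c0=0 → after 2×micro: 0; S1 reads c2=2 → after 3×micro: 2; S2 reads c1=2 → after 1×micro: 0 ⇒ (c0=0, c1=2, c2=0)
[Jacobi] macro 4: S0 reads c0=0 → after 2×micro: 0; S1 reads c2=0 → after 3×micro: 0; S2 reads c1=2 → after 1×micro: 1 ⇒ (c0=0, c1=0, c2=1)
[Jacobi] macro 5: S0 reads c0=0 → after 2×micro: 0; S1 reads c2=1 → after 3×micro: 1; S2 reads c1=0 → after 1×micro: 0 ⇒ (c0=0, c1=1, c2=0)
[Jacobi] macro 6: S0 reads c0=0 → after 2×micro: 0; S1 reads c2=0 → after 3×micro: 0; S2 reads c1=1 → after 1×micro: 1 ⇒ (c0=0, c1=0, c2=1)
[Jacobi] macro 7: S0 reads c0=0 → after 2×micro: 0; S1 reads c2=1 → after 3×micro: 1; S2 reads c1=0 → after 1×micro: 0 ⇒ (c0=0, c1=1, c2=0)
[Jacobi] macro 8: S0 reads c0=0 → after 2×micro: 0; S1 reads c2=0 → after 3×micro: 0; S2 reads c1=1 → after 1×micro: 1 ⇒ (c0=0, c1=0, c2=1)
[Gauss-Seidel] macro 1: S0 reads c0=0 → after 2×micro: 0; S1 reads c2=1 → after 3×micro: 1; S2 reads c1=1 → after 1×micro: 2 ⇒ (c0=0, c1=1, c2=2)
[Gauss-Seidel] macro 2: S0 reads c0=0 → after 2×micro: 0; S1 reads c2=2 → after 3×micro: 2; S2 reads c1=2 → after 1×micro: 0 ⇒ (c0=0, c1=2, c2=0)
[Gauss-Seidel] macro 3: S0 reads c0=0 → after 2×micro: 0; S1 reads c2=0 → after 3×micro: 0; S2 reads c1=0 → after 1×micro: 1 ⇒ (c0=0, c1=0, c2=1)
[Gauss-Seidel] macro 4: S0 reads c0=0 → after 2×micro: 0; S1 reads c2=1 → after 3×micro: 1; S2 reads c1=1 → after 1×micro: 2 ⇒ (c0=0, c1=1, c2=2)
[Gauss-Seidel] macro 5: S0 reads c0=0 → after 2×micro: 0; S1 reads c2=2 → after 3×micro: 2; S2 reads c1=2 → after 1×micro: 0 ⇒ (c0=0, c1=2, c2=0)
[Gauss-Seidel] macro 6: S0 reads c0=0 → after 2×micro: 0; S1 reads c2=0 → after 3×micro: 0; S2 reads c1=0 → after 1×micro: 1 ⇒ (c0=0, c1=0, c2=1)
[Gauss-Seidel] macro 7: S0 reads c0=0 → after 2×micro: 0; S1 reads c2=1 → after 3×micro: 1; S2 reads c1=1 → after 1×micro: 2 ⇒ (c0=0, c1=1, c2=2)
[Gauss-Seidel] macro 8: S0 reads c0=0 → after 2×micro: 0; S1 reads c2=2 → after 3×micro: 2; S2 reads c1=2 → after 1×micro: 0 ⇒ (c0=0, c1=2, c2=0)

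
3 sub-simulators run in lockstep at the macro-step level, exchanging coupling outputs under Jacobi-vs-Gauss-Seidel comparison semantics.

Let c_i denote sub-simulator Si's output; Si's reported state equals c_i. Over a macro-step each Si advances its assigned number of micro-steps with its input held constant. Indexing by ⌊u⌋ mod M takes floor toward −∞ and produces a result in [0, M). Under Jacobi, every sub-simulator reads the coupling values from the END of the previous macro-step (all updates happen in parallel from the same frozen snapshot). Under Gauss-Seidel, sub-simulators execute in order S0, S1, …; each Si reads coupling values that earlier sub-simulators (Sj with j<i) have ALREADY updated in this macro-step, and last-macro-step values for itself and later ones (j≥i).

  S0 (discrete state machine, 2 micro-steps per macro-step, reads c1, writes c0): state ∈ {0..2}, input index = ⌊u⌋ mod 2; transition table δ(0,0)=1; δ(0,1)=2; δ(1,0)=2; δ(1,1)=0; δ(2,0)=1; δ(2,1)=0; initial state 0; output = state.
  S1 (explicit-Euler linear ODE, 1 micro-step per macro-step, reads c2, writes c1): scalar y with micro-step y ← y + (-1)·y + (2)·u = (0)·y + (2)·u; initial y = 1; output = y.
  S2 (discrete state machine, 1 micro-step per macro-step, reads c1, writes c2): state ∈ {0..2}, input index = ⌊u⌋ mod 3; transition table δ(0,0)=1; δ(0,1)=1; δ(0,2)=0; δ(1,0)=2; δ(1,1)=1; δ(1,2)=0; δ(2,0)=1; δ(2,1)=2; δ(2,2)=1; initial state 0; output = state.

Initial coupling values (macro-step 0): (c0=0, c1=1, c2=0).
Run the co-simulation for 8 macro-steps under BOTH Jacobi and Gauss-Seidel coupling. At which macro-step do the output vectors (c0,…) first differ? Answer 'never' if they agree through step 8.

[Jacobi] macro 1: S0 reads c1=1 → after 2×micro: 0; S1 reads c2=0 → after 1×micro: 0; S2 reads c1=1 → after 1×micro: 1 ⇒ (c0=0, c1=0, c2=1)
[Jacobi] macro 2: S0 reads c1=0 → after 2×micro: 2; S1 reads c2=1 → after 1×micro: 2; S2 reads c1=0 → after 1×micro: 2 ⇒ (c0=2, c1=2, c2=2)
[Jacobi] macro 3: S0 reads c1=2 → after 2×micro: 2; S1 reads c2=2 → after 1×micro: 4; S2 reads c1=2 → after 1×micro: 1 ⇒ (c0=2, c1=4, c2=1)
[Jacobi] macro 4: S0 reads c1=4 → after 2×micro: 2; S1 reads c2=1 → after 1×micro: 2; S2 reads c1=4 → after 1×micro: 1 ⇒ (c0=2, c1=2, c2=1)
[Jacobi] macro 5: S0 reads c1=2 → after 2×micro: 2; S1 reads c2=1 → after 1×micro: 2; S2 reads c1=2 → after 1×micro: 0 ⇒ (c0=2, c1=2, c2=0)
[Jacobi] macro 6: S0 reads c1=2 → after 2×micro: 2; S1 reads c2=0 → after 1×micro: 0; S2 reads c1=2 → after 1×micro: 0 ⇒ (c0=2, c1=0, c2=0)
[Jacobi] macro 7: S0 reads c1=0 → after 2×micro: 2; S1 reads c2=0 → after 1×micro: 0; S2 reads c1=0 → after 1×micro: 1 ⇒ (c0=2, c1=0, c2=1)
[Jacobi] macro 8: S0 reads c1=0 → after 2×micro: 2; S1 reads c2=1 → after 1×micro: 2; S2 reads c1=0 → after 1×micro: 2 ⇒ (c0=2, c1=2, c2=2)
[Gauss-Seidel] macro 1: S0 reads c1=1 → after 2×micro: 0; S1 reads c2=0 → after 1×micro: 0; S2 reads c1=0 → after 1×micro: 1 ⇒ (c0=0, c1=0, c2=1)
[Gauss-Seidel] macro 2: S0 reads c1=0 → after 2×micro: 2; S1 reads c2=1 → after 1×micro: 2; S2 reads c1=2 → after 1×micro: 0 ⇒ (c0=2, c1=2, c2=0)
[Gauss-Seidel] macro 3: S0 reads c1=2 → after 2×micro: 2; S1 reads c2=0 → after 1×micro: 0; S2 reads c1=0 → after 1×micro: 1 ⇒ (c0=2, c1=0, c2=1)
[Gauss-Seidel] macro 4: S0 reads c1=0 → after 2×micro: 2; S1 reads c2=1 → after 1×micro: 2; S2 reads c1=2 → after 1×micro: 0 ⇒ (c0=2, c1=2, c2=0)
[Gauss-Seidel] macro 5: S0 reads c1=2 → after 2×micro: 2; S1 reads c2=0 → after 1×micro: 0; S2 reads c1=0 → after 1×micro: 1 ⇒ (c0=2, c1=0, c2=1)
[Gauss-Seidel] macro 6: S0 reads c1=0 → after 2×micro: 2; S1 reads c2=1 → after 1×micro: 2; S2 reads c1=2 → after 1×micro: 0 ⇒ (c0=2, c1=2, c2=0)
[Gauss-Seidel] macro 7: S0 reads c1=2 → after 2×micro: 2; S1 reads c2=0 → after 1×micro: 0; S2 reads c1=0 → after 1×micro: 1 ⇒ (c0=2, c1=0, c2=1)
[Gauss-Seidel] macro 8: S0 reads c1=0 → after 2×micro: 2; S1 reads c2=1 → after 1×micro: 2; S2 reads c1=2 → after 1×micro: 0 ⇒ (c0=2, c1=2, c2=0)

first divergence at macro-step: 2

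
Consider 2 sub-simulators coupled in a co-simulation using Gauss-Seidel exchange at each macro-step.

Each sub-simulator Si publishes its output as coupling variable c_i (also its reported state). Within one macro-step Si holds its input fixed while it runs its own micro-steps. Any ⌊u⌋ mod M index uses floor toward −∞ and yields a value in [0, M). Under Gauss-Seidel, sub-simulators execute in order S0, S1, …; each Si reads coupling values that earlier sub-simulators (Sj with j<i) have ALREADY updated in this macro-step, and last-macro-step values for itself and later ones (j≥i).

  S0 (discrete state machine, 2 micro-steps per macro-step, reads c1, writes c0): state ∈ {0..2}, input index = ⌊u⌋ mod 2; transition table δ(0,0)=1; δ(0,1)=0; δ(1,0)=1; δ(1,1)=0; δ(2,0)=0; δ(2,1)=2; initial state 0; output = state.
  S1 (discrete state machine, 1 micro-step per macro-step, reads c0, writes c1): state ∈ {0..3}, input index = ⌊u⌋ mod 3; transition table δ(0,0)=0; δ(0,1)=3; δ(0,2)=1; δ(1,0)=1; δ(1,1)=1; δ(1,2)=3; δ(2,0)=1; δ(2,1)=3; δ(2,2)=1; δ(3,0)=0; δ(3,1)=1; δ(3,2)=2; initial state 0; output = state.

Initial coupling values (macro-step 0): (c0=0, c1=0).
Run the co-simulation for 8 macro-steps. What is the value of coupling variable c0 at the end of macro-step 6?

macro 1: S0 reads c1=0 → after 2×micro: 1; S1 reads c0=1 → after 1×micro: 3 ⇒ (c0=1, c1=3)
macro 2: S0 reads c1=3 → after 2×micro: 0; S1 reads c0=0 → after 1×micro: 0 ⇒ (c0=0, c1=0)
macro 3: S0 reads c1=0 → after 2×micro: 1; S1 reads c0=1 → after 1×micro: 3 ⇒ (c0=1, c1=3)
macro 4: S0 reads c1=3 → after 2×micro: 0; S1 reads c0=0 → after 1×micro: 0 ⇒ (c0=0, c1=0)
macro 5: S0 reads c1=0 → after 2×micro: 1; S1 reads c0=1 → after 1×micro: 3 ⇒ (c0=1, c1=3)
macro 6: S0 reads c1=3 → after 2×micro: 0; S1 reads c0=0 → after 1×micro: 0 ⇒ (c0=0, c1=0)
macro 7: S0 reads c1=0 → after 2×micro: 1; S1 reads c0=1 → after 1×micro: 3 ⇒ (c0=1, c1=3)
macro 8: S0 reads c1=3 → after 2×micro: 0; S1 reads c0=0 → after 1×micro: 0 ⇒ (c0=0, c1=0)

c0 at macro-step 6 = 0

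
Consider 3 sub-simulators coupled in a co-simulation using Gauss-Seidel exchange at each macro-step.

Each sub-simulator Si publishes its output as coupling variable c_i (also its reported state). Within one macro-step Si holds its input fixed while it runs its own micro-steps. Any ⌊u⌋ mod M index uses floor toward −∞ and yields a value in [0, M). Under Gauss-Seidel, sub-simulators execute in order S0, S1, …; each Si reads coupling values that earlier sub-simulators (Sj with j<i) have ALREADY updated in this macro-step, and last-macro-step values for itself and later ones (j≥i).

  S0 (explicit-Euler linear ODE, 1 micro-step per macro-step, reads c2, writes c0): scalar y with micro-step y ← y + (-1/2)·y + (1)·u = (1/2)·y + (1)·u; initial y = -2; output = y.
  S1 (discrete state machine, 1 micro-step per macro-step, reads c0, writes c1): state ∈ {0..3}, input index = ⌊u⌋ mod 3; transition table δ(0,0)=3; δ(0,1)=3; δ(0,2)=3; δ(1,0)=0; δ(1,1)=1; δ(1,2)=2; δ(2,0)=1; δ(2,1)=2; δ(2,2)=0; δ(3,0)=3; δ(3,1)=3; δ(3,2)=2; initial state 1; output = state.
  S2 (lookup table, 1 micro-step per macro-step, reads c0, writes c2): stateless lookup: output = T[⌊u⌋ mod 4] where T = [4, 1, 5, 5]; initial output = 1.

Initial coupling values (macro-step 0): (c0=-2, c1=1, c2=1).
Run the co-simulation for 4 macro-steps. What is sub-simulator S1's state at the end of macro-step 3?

S1 state at macro-step 3 = 3

macro 1: S0 reads c2=1 → after 1×micro: 0; S1 reads c0=0 → after 1×micro: 0; S2 reads c0=0 → after 1×micro: 4 ⇒ (c0=0, c1=0, c2=4)
macro 2: S0 reads c2=4 → after 1×micro: 4; S1 reads c0=4 → after 1×micro: 3; S2 reads c0=4 → after 1×micro: 4 ⇒ (c0=4, c1=3, c2=4)
macro 3: S0 reads c2=4 → after 1×micro: 6; S1 reads c0=6 → after 1×micro: 3; S2 reads c0=6 → after 1×micro: 5 ⇒ (c0=6, c1=3, c2=5)
macro 4: S0 reads c2=5 → after 1×micro: 8; S1 reads c0=8 → after 1×micro: 2; S2 reads c0=8 → after 1×micro: 4 ⇒ (c0=8, c1=2, c2=4)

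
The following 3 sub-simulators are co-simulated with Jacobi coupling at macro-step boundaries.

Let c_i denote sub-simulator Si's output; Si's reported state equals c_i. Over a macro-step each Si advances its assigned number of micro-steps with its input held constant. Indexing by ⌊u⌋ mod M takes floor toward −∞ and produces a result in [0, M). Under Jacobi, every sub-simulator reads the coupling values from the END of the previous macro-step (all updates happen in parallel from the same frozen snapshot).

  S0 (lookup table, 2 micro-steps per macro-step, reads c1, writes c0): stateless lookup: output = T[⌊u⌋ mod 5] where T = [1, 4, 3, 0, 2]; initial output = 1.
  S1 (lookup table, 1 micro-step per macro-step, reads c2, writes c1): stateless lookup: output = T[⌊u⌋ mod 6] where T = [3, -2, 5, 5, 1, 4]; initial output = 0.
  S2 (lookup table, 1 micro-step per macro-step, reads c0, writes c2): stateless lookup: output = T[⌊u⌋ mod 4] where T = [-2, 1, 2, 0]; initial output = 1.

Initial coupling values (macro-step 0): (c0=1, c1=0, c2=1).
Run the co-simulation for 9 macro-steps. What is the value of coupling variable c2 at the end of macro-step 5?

macro 1: S0 reads c1=0 → after 2×micro: 1; S1 reads c2=1 → after 1×micro: -2; S2 reads c0=1 → after 1×micro: 1 ⇒ (c0=1, c1=-2, c2=1)
macro 2: S0 reads c1=-2 → after 2×micro: 0; S1 reads c2=1 → after 1×micro: -2; S2 reads c0=1 → after 1×micro: 1 ⇒ (c0=0, c1=-2, c2=1)
macro 3: S0 reads c1=-2 → after 2×micro: 0; S1 reads c2=1 → after 1×micro: -2; S2 reads c0=0 → after 1×micro: -2 ⇒ (c0=0, c1=-2, c2=-2)
macro 4: S0 reads c1=-2 → after 2×micro: 0; S1 reads c2=-2 → after 1×micro: 1; S2 reads c0=0 → after 1×micro: -2 ⇒ (c0=0, c1=1, c2=-2)
macro 5: S0 reads c1=1 → after 2×micro: 4; S1 reads c2=-2 → after 1×micro: 1; S2 reads c0=0 → after 1×micro: -2 ⇒ (c0=4, c1=1, c2=-2)
macro 6: S0 reads c1=1 → after 2×micro: 4; S1 reads c2=-2 → after 1×micro: 1; S2 reads c0=4 → after 1×micro: -2 ⇒ (c0=4, c1=1, c2=-2)
macro 7: S0 reads c1=1 → after 2×micro: 4; S1 reads c2=-2 → after 1×micro: 1; S2 reads c0=4 → after 1×micro: -2 ⇒ (c0=4, c1=1, c2=-2)
macro 8: S0 reads c1=1 → after 2×micro: 4; S1 reads c2=-2 → after 1×micro: 1; S2 reads c0=4 → after 1×micro: -2 ⇒ (c0=4, c1=1, c2=-2)
macro 9: S0 reads c1=1 → after 2×micro: 4; S1 reads c2=-2 → after 1×micro: 1; S2 reads c0=4 → after 1×micro: -2 ⇒ (c0=4, c1=1, c2=-2)

c2 at macro-step 5 = -2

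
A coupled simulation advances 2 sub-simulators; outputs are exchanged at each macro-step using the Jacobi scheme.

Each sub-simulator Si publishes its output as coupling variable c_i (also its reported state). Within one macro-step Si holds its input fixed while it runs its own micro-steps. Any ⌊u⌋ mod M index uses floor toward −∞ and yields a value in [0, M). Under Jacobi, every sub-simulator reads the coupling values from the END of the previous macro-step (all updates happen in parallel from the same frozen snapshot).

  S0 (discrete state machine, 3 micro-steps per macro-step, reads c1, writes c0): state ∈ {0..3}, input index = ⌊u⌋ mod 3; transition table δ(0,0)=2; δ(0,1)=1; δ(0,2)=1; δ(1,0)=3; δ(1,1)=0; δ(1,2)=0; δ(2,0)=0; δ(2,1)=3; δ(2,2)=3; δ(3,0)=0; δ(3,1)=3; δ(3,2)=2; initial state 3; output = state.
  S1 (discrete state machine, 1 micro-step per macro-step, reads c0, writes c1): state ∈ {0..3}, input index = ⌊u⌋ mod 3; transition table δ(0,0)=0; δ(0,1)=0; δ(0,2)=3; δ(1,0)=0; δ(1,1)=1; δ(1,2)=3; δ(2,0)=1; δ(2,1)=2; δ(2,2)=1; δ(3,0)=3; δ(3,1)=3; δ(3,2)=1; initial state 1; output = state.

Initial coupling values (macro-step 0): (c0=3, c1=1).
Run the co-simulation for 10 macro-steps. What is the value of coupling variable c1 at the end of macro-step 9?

macro 1: S0 reads c1=1 → after 3×micro: 3; S1 reads c0=3 → after 1×micro: 0 ⇒ (c0=3, c1=0)
macro 2: S0 reads c1=0 → after 3×micro: 0; S1 reads c0=3 → after 1×micro: 0 ⇒ (c0=0, c1=0)
macro 3: S0 reads c1=0 → after 3×micro: 2; S1 reads c0=0 → after 1×micro: 0 ⇒ (c0=2, c1=0)
macro 4: S0 reads c1=0 → after 3×micro: 0; S1 reads c0=2 → after 1×micro: 3 ⇒ (c0=0, c1=3)
macro 5: S0 reads c1=3 → after 3×micro: 2; S1 reads c0=0 → after 1×micro: 3 ⇒ (c0=2, c1=3)
macro 6: S0 reads c1=3 → after 3×micro: 0; S1 reads c0=2 → after 1×micro: 1 ⇒ (c0=0, c1=1)
macro 7: S0 reads c1=1 → after 3×micro: 1; S1 reads c0=0 → after 1×micro: 0 ⇒ (c0=1, c1=0)
macro 8: S0 reads c1=0 → after 3×micro: 2; S1 reads c0=1 → after 1×micro: 0 ⇒ (c0=2, c1=0)
macro 9: S0 reads c1=0 → after 3×micro: 0; S1 reads c0=2 → after 1×micro: 3 ⇒ (c0=0, c1=3)
macro 10: S0 reads c1=3 → after 3×micro: 2; S1 reads c0=0 → after 1×micro: 3 ⇒ (c0=2, c1=3)

c1 at macro-step 9 = 3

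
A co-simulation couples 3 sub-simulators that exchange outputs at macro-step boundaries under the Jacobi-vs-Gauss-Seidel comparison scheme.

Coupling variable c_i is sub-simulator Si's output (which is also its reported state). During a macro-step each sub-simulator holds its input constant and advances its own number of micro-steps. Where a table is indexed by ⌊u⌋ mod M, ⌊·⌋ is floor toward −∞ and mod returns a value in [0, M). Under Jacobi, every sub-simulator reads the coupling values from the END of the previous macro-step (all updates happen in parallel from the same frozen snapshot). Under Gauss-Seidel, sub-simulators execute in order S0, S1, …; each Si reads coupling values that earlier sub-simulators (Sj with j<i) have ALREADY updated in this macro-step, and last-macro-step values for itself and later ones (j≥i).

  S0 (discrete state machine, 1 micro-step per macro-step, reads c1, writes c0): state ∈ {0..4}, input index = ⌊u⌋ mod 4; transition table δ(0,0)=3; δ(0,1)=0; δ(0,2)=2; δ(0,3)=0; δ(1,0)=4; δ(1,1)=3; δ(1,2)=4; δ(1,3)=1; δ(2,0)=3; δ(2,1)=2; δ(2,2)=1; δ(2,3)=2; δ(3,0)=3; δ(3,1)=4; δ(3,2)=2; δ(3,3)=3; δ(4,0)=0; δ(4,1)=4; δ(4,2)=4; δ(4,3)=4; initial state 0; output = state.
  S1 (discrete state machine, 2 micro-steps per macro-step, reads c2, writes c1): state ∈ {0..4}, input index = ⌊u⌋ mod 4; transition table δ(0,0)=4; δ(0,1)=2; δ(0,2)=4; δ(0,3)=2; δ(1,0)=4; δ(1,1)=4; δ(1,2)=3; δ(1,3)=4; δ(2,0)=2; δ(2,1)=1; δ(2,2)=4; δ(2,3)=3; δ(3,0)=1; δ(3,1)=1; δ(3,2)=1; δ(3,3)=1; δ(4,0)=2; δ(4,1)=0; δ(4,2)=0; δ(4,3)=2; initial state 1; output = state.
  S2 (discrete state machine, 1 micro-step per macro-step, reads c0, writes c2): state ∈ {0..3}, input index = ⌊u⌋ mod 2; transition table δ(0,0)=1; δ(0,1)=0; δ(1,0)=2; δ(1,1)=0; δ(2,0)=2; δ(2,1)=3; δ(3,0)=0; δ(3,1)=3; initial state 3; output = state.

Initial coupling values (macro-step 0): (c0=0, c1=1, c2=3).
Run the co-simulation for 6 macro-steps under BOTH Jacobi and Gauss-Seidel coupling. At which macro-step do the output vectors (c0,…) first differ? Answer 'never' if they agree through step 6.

[Jacobi] macro 1: S0 reads c1=1 → after 1×micro: 0; S1 reads c2=3 → after 2×micro: 2; S2 reads c0=0 → after 1×micro: 0 ⇒ (c0=0, c1=2, c2=0)
[Jacobi] macro 2: S0 reads c1=2 → after 1×micro: 2; S1 reads c2=0 → after 2×micro: 2; S2 reads c0=0 → after 1×micro: 1 ⇒ (c0=2, c1=2, c2=1)
[Jacobi] macro 3: S0 reads c1=2 → after 1×micro: 1; S1 reads c2=1 → after 2×micro: 4; S2 reads c0=2 → after 1×micro: 2 ⇒ (c0=1, c1=4, c2=2)
[Jacobi] macro 4: S0 reads c1=4 → after 1×micro: 4; S1 reads c2=2 → after 2×micro: 4; S2 reads c0=1 → after 1×micro: 3 ⇒ (c0=4, c1=4, c2=3)
[Jacobi] macro 5: S0 reads c1=4 → after 1×micro: 0; S1 reads c2=3 → after 2×micro: 3; S2 reads c0=4 → after 1×micro: 0 ⇒ (c0=0, c1=3, c2=0)
[Jacobi] macro 6: S0 reads c1=3 → after 1×micro: 0; S1 reads c2=0 → after 2×micro: 4; S2 reads c0=0 → after 1×micro: 1 ⇒ (c0=0, c1=4, c2=1)
[Gauss-Seidel] macro 1: S0 reads c1=1 → after 1×micro: 0; S1 reads c2=3 → after 2×micro: 2; S2 reads c0=0 → after 1×micro: 0 ⇒ (c0=0, c1=2, c2=0)
[Gauss-Seidel] macro 2: S0 reads c1=2 → after 1×micro: 2; S1 reads c2=0 → after 2×micro: 2; S2 reads c0=2 → after 1×micro: 1 ⇒ (c0=2, c1=2, c2=1)
[Gauss-Seidel] macro 3: S0 reads c1=2 → after 1×micro: 1; S1 reads c2=1 → after 2×micro: 4; S2 reads c0=1 → after 1×micro: 0 ⇒ (c0=1, c1=4, c2=0)
[Gauss-Seidel] macro 4: S0 reads c1=4 → after 1×micro: 4; S1 reads c2=0 → after 2×micro: 2; S2 reads c0=4 → after 1×micro: 1 ⇒ (c0=4, c1=2, c2=1)
[Gauss-Seidel] macro 5: S0 reads c1=2 → after 1×micro: 4; S1 reads c2=1 → after 2×micro: 4; S2 reads c0=4 → after 1×micro: 2 ⇒ (c0=4, c1=4, c2=2)
[Gauss-Seidel] macro 6: S0 reads c1=4 → after 1×micro: 0; S1 reads c2=2 → after 2×micro: 4; S2 reads c0=0 → after 1×micro: 2 ⇒ (c0=0, c1=4, c2=2)

first divergence at macro-step: 3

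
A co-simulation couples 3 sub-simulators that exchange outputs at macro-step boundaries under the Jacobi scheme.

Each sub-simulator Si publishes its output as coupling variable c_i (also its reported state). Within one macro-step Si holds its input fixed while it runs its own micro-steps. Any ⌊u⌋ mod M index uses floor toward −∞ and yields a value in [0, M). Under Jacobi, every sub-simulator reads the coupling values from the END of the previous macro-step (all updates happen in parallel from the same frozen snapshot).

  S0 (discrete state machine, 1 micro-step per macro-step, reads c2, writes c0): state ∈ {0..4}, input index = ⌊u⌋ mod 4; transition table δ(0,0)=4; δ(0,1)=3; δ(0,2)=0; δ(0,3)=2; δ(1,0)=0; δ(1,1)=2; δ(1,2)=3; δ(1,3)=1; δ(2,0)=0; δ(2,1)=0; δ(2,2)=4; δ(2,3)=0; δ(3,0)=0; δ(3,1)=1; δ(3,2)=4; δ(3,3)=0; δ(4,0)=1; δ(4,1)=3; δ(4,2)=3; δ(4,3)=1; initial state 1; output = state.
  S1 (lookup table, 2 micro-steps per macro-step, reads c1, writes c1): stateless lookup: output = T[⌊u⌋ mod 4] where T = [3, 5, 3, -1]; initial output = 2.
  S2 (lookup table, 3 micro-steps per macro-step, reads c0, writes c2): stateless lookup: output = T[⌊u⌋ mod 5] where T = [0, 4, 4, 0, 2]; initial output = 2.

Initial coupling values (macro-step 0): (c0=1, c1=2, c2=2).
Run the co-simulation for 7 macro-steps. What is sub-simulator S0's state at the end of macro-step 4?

S0 state at macro-step 4 = 1

macro 1: S0 reads c2=2 → after 1×micro: 3; S1 reads c1=2 → after 2×micro: 3; S2 reads c0=1 → after 3×micro: 4 ⇒ (c0=3, c1=3, c2=4)
macro 2: S0 reads c2=4 → after 1×micro: 0; S1 reads c1=3 → after 2×micro: -1; S2 reads c0=3 → after 3×micro: 0 ⇒ (c0=0, c1=-1, c2=0)
macro 3: S0 reads c2=0 → after 1×micro: 4; S1 reads c1=-1 → after 2×micro: -1; S2 reads c0=0 → after 3×micro: 0 ⇒ (c0=4, c1=-1, c2=0)
macro 4: S0 reads c2=0 → after 1×micro: 1; S1 reads c1=-1 → after 2×micro: -1; S2 reads c0=4 → after 3×micro: 2 ⇒ (c0=1, c1=-1, c2=2)
macro 5: S0 reads c2=2 → after 1×micro: 3; S1 reads c1=-1 → after 2×micro: -1; S2 reads c0=1 → after 3×micro: 4 ⇒ (c0=3, c1=-1, c2=4)
macro 6: S0 reads c2=4 → after 1×micro: 0; S1 reads c1=-1 → after 2×micro: -1; S2 reads c0=3 → after 3×micro: 0 ⇒ (c0=0, c1=-1, c2=0)
macro 7: S0 reads c2=0 → after 1×micro: 4; S1 reads c1=-1 → after 2×micro: -1; S2 reads c0=0 → after 3×micro: 0 ⇒ (c0=4, c1=-1, c2=0)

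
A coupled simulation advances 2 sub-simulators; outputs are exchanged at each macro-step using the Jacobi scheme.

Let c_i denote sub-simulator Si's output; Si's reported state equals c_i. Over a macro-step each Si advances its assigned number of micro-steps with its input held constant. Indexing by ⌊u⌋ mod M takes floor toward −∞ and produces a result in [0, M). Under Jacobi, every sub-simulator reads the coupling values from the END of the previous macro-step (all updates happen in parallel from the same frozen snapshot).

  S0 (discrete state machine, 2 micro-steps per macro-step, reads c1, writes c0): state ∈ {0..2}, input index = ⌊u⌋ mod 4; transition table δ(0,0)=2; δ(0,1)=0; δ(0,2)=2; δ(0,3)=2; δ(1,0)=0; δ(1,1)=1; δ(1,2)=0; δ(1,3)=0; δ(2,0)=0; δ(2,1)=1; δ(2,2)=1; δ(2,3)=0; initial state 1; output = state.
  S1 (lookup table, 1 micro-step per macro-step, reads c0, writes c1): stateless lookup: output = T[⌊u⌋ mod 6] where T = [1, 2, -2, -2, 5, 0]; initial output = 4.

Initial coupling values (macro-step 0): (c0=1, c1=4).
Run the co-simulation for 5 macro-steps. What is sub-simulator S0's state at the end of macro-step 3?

S0 state at macro-step 3 = 1

macro 1: S0 reads c1=4 → after 2×micro: 2; S1 reads c0=1 → after 1×micro: 2 ⇒ (c0=2, c1=2)
macro 2: S0 reads c1=2 → after 2×micro: 0; S1 reads c0=2 → after 1×micro: -2 ⇒ (c0=0, c1=-2)
macro 3: S0 reads c1=-2 → after 2×micro: 1; S1 reads c0=0 → after 1×micro: 1 ⇒ (c0=1, c1=1)
macro 4: S0 reads c1=1 → after 2×micro: 1; S1 reads c0=1 → after 1×micro: 2 ⇒ (c0=1, c1=2)
macro 5: S0 reads c1=2 → after 2×micro: 2; S1 reads c0=1 → after 1×micro: 2 ⇒ (c0=2, c1=2)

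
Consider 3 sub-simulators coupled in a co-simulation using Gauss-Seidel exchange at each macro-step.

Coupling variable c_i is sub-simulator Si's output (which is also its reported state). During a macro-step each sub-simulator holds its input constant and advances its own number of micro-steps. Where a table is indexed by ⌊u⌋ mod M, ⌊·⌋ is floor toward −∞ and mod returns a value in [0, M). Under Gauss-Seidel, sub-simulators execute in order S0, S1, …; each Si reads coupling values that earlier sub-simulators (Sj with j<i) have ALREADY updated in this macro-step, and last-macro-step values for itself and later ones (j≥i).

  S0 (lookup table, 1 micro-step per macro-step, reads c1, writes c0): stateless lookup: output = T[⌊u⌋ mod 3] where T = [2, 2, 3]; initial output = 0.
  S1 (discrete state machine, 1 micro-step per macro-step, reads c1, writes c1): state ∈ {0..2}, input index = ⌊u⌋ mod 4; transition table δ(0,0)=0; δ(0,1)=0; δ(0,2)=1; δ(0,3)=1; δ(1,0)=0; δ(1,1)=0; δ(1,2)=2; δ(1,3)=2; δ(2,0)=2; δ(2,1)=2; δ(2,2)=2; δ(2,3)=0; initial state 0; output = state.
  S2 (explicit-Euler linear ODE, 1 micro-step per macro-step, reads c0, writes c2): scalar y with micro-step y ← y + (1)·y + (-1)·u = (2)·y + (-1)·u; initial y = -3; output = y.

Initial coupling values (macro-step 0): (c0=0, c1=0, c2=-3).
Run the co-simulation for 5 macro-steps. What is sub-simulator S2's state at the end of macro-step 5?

S2 state at macro-step 5 = -158

macro 1: S0 reads c1=0 → after 1×micro: 2; S1 reads c1=0 → after 1×micro: 0; S2 reads c0=2 → after 1×micro: -8 ⇒ (c0=2, c1=0, c2=-8)
macro 2: S0 reads c1=0 → after 1×micro: 2; S1 reads c1=0 → after 1×micro: 0; S2 reads c0=2 → after 1×micro: -18 ⇒ (c0=2, c1=0, c2=-18)
macro 3: S0 reads c1=0 → after 1×micro: 2; S1 reads c1=0 → after 1×micro: 0; S2 reads c0=2 → after 1×micro: -38 ⇒ (c0=2, c1=0, c2=-38)
macro 4: S0 reads c1=0 → after 1×micro: 2; S1 reads c1=0 → after 1×micro: 0; S2 reads c0=2 → after 1×micro: -78 ⇒ (c0=2, c1=0, c2=-78)
macro 5: S0 reads c1=0 → after 1×micro: 2; S1 reads c1=0 → after 1×micro: 0; S2 reads c0=2 → after 1×micro: -158 ⇒ (c0=2, c1=0, c2=-158)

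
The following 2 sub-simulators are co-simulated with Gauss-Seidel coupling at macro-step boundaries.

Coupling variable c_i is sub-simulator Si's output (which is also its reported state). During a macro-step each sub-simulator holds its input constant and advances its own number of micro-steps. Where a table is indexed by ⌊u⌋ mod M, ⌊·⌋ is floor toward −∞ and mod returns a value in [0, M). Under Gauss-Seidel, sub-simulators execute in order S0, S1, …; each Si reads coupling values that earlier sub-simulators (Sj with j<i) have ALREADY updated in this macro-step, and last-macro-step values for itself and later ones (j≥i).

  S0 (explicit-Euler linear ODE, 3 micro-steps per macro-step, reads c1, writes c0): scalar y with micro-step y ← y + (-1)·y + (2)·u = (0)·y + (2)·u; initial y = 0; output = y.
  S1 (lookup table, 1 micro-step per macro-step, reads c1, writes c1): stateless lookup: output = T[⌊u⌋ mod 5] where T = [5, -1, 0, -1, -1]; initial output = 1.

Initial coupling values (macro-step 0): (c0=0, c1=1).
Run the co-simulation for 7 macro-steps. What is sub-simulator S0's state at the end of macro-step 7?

macro 1: S0 reads c1=1 → after 3×micro: 2; S1 reads c1=1 → after 1×micro: -1 ⇒ (c0=2, c1=-1)
macro 2: S0 reads c1=-1 → after 3×micro: -2; S1 reads c1=-1 → after 1×micro: -1 ⇒ (c0=-2, c1=-1)
macro 3: S0 reads c1=-1 → after 3×micro: -2; S1 reads c1=-1 → after 1×micro: -1 ⇒ (c0=-2, c1=-1)
macro 4: S0 reads c1=-1 → after 3×micro: -2; S1 reads c1=-1 → after 1×micro: -1 ⇒ (c0=-2, c1=-1)
macro 5: S0 reads c1=-1 → after 3×micro: -2; S1 reads c1=-1 → after 1×micro: -1 ⇒ (c0=-2, c1=-1)
macro 6: S0 reads c1=-1 → after 3×micro: -2; S1 reads c1=-1 → after 1×micro: -1 ⇒ (c0=-2, c1=-1)
macro 7: S0 reads c1=-1 → after 3×micro: -2; S1 reads c1=-1 → after 1×micro: -1 ⇒ (c0=-2, c1=-1)

S0 state at macro-step 7 = -2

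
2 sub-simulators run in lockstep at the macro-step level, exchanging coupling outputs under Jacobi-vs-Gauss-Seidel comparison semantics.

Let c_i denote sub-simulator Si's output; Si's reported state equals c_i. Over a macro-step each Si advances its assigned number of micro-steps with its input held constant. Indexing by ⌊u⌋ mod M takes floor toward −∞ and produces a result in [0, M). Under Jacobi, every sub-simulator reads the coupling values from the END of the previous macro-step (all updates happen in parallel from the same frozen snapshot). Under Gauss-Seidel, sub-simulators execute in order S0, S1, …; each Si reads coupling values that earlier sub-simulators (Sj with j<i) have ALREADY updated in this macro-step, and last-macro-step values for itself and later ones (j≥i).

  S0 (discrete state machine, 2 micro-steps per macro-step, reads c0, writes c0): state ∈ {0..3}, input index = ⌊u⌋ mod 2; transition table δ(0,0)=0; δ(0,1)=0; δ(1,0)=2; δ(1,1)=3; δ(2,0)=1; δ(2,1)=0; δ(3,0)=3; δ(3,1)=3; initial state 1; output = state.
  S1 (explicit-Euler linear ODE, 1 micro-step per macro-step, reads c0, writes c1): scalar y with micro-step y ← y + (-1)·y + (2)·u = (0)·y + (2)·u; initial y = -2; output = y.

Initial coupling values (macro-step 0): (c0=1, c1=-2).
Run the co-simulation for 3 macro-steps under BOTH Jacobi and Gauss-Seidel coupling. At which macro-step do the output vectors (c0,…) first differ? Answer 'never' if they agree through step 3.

[Jacobi] macro 1: S0 reads c0=1 → after 2×micro: 3; S1 reads c0=1 → after 1×micro: 2 ⇒ (c0=3, c1=2)
[Jacobi] macro 2: S0 reads c0=3 → after 2×micro: 3; S1 reads c0=3 → after 1×micro: 6 ⇒ (c0=3, c1=6)
[Jacobi] macro 3: S0 reads c0=3 → after 2×micro: 3; S1 reads c0=3 → after 1×micro: 6 ⇒ (c0=3, c1=6)
[Gauss-Seidel] macro 1: S0 reads c0=1 → after 2×micro: 3; S1 reads c0=3 → after 1×micro: 6 ⇒ (c0=3, c1=6)
[Gauss-Seidel] macro 2: S0 reads c0=3 → after 2×micro: 3; S1 reads c0=3 → after 1×micro: 6 ⇒ (c0=3, c1=6)
[Gauss-Seidel] macro 3: S0 reads c0=3 → after 2×micro: 3; S1 reads c0=3 → after 1×micro: 6 ⇒ (c0=3, c1=6)

first divergence at macro-step: 1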